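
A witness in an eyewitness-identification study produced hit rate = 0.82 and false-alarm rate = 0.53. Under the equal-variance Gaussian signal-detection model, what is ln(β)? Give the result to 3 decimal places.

z(0.82) = 0.9154, z(0.53) = 0.0753
ln β = −½·[z(H)² − z(FA)²] = −0.5 × (0.8380 − 0.0057) = -0.41615

ln β = -0.416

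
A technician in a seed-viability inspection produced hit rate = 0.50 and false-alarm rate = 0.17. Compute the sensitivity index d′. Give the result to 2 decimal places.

d′ = 0.95

z(0.50) = 0.000, z(0.17) = -0.954
d' = z(H) − z(FA) = 0.000 − (-0.954) = 0.954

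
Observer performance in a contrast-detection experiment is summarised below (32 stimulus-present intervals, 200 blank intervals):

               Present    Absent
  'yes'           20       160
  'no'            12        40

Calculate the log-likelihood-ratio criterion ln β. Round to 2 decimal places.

ln β = 0.30

H = 20/32 = 0.6250
FA = 160/200 = 0.8000
z(H) = 0.319
z(FA) = 0.842
ln β = −½·[z(H)² − z(FA)²] = −0.5 × (0.102 − 0.709) = 0.3035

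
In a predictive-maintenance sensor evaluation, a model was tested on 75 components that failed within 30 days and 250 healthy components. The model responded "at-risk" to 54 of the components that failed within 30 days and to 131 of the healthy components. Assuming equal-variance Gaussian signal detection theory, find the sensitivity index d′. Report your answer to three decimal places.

d′ = 0.523

H = 54/75 = 0.7200
FA = 131/250 = 0.5240
Φ⁻¹(H) = 0.5828
Φ⁻¹(FA) = 0.0602
d' = z(H) − z(FA) = 0.5828 − 0.0602 = 0.5226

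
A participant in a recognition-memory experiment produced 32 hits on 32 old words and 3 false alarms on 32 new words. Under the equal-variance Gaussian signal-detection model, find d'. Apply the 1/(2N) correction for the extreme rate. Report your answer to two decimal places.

d' = 3.47

The hit rate is 32/32 = 1, so apply the 1/(2N) correction: H → 1 − 1/(2·32) = 0.98438.
z(H) = z(0.98438) = 2.154
z(FA) = z(0.09375) = -1.318
d' = 2.154 − (-1.318) = 3.472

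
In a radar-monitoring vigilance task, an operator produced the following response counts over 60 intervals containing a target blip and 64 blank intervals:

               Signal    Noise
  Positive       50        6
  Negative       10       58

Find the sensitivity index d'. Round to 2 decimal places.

H = 50/60 = 0.8333
FA = 6/64 = 0.0938
z(H) = 0.967
z(FA) = -1.318
d' = z(H) − z(FA) = 0.967 − (-1.318) = 2.285

d' = 2.29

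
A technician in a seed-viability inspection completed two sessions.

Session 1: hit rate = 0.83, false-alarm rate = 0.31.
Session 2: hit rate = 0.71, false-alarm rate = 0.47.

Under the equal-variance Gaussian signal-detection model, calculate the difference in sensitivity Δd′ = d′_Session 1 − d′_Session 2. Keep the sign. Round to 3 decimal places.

Δd′ = 0.821

Session 1: z(0.83) = 0.9542, z(0.31) = -0.4959, d' = 1.4501
Session 2: z(0.71) = 0.5534, z(0.47) = -0.0753, d' = 0.6287
Δd' = d'_Session 1 − d'_Session 2 = 1.4501 − 0.6287 = 0.8214
Session 1 has the higher sensitivity.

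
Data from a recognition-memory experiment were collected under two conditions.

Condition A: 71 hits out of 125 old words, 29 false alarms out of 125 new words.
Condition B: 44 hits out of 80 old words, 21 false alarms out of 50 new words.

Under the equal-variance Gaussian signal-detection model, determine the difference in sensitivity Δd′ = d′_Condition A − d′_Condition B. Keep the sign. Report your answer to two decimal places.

Condition A: z(0.5680) = 0.171, z(0.2320) = -0.732, d' = 0.903
Condition B: z(0.5500) = 0.126, z(0.4200) = -0.202, d' = 0.328
Δd' = d'_Condition A − d'_Condition B = 0.903 − 0.328 = 0.575
Condition A has the higher sensitivity.

Δd′ = 0.58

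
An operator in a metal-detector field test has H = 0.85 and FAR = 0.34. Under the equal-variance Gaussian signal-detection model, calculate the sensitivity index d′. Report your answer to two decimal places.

Φ⁻¹(H) = Φ⁻¹(0.85) = 1.0364
Φ⁻¹(FA) = Φ⁻¹(0.34) = -0.4125
d' = z(H) − z(FA) = 1.0364 − (-0.4125) = 1.4489

d′ = 1.45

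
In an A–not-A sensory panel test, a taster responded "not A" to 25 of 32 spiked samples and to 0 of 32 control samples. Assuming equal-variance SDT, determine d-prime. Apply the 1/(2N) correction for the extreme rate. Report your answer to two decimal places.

d-prime = 2.93

The false-alarm rate is 0/32 = 0, so apply the 1/(2N) correction: FA → 1/(2·32) = 0.01562.
z(H) = z(0.78125) = 0.776
z(FA) = z(0.01562) = -2.154
d' = 0.776 − (-2.154) = 2.930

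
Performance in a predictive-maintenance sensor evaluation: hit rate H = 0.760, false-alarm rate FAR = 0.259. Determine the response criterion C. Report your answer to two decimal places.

C = -0.03

z(H) = z(0.760) = 0.706
z(FA) = z(0.259) = -0.646
c = −½·[z(H) + z(FA)] = −0.5 × (0.706 + (-0.646)) = -0.030
c < 0: the model has a liberal response bias.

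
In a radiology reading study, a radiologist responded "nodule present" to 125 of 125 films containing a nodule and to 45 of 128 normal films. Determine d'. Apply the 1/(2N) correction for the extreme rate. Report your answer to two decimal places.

d' = 3.03

The hit rate is 125/125 = 1, so apply the 1/(2N) correction: H → 1 − 1/(2·125) = 0.99600.
z(H) = z(0.99600) = 2.652
z(FA) = z(0.35156) = -0.381
d' = 2.652 − (-0.381) = 3.033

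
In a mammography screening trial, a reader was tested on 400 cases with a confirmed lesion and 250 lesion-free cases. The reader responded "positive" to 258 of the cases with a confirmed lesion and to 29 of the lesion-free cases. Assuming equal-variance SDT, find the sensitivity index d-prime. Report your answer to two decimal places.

H = 258/400 = 0.6450
FA = 29/250 = 0.1160
z(H) = 0.3719
z(FA) = -1.1952
d' = z(H) − z(FA) = 0.3719 − (-1.1952) = 1.5671

d-prime = 1.57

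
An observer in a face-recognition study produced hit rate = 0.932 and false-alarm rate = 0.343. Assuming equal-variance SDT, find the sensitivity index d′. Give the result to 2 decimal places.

z(H) = 1.491
z(FA) = -0.404
d' = z(H) − z(FA) = 1.491 − (-0.404) = 1.895

d′ = 1.90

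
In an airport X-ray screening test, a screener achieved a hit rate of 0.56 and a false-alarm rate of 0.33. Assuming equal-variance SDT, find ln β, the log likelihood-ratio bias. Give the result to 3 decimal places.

ln β = 0.085

Φ⁻¹(0.56) = 0.1510, Φ⁻¹(0.33) = -0.4399
ln β = −½·[z(H)² − z(FA)²] = −0.5 × (0.0228 − 0.1935) = 0.08535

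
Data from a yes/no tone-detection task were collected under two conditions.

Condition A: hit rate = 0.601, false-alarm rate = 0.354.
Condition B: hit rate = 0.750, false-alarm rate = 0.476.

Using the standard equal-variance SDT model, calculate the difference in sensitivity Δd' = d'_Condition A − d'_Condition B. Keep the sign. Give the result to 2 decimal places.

Δd' = -0.10

Condition A: z(0.601) = 0.256, z(0.354) = -0.375, d' = 0.631
Condition B: z(0.750) = 0.674, z(0.476) = -0.060, d' = 0.734
Δd' = d'_Condition A − d'_Condition B = 0.631 − 0.734 = -0.103
Condition B has the higher sensitivity.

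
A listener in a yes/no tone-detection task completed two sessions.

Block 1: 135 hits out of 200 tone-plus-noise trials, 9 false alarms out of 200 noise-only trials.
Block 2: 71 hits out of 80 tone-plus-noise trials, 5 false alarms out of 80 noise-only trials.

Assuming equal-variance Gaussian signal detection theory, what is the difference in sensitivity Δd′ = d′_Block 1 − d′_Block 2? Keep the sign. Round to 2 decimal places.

Block 1: z(0.6750) = 0.454, z(0.0450) = -1.695, d' = 2.149
Block 2: z(0.8875) = 1.213, z(0.0625) = -1.534, d' = 2.747
Δd' = d'_Block 1 − d'_Block 2 = 2.149 − 2.747 = -0.598
Block 2 has the higher sensitivity.

Δd′ = -0.60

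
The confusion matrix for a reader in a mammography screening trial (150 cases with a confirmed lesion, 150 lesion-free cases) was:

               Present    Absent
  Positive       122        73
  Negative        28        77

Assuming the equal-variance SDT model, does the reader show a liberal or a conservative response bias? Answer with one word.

z(H) = 0.890, z(FA) = -0.033
c = −½·(z(H) + z(FA)) = -0.4285
c < 0 → liberal criterion (biased toward responding “yes”).

liberal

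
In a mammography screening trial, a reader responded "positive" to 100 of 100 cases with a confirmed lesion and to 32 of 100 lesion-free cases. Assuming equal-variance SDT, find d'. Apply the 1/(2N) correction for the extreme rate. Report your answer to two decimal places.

The hit rate is 100/100 = 1, so apply the 1/(2N) correction: H → 1 − 1/(2·100) = 0.99500.
z(H) = z(0.99500) = 2.576
z(FA) = z(0.32000) = -0.468
d' = 2.576 − (-0.468) = 3.044

d' = 3.04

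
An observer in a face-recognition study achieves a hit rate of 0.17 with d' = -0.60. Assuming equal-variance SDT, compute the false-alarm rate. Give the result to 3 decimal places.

false-alarm rate = 0.362

z(hit rate) = z(0.17) = -0.9542
z(FA) = z(H) − d' = -0.9542 − (-0.60) = -0.3542
false-alarm rate = Φ(-0.3542) = 0.3616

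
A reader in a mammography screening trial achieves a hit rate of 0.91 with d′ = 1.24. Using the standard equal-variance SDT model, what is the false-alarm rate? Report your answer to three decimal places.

z(hit rate) = z(0.91) = 1.3408
z(FA) = z(H) − d' = 1.3408 − 1.24 = 0.1008
false-alarm rate = Φ(0.1008) = 0.5401

false-alarm rate = 0.540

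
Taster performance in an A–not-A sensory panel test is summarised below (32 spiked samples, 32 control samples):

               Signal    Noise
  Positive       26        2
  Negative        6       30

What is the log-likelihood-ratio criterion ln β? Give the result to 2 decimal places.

ln β = 0.78

H = 26/32 = 0.8125
FA = 2/32 = 0.0625
z(H) = z(0.8125) = 0.887
z(FA) = z(0.0625) = -1.534
ln β = −½·[z(H)² − z(FA)²] = −0.5 × (0.787 − 2.353) = 0.783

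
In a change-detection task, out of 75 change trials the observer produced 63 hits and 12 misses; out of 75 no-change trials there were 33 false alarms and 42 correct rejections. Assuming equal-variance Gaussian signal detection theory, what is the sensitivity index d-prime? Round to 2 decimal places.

d-prime = 1.15

H = 63/75 = 0.8400
FA = 33/75 = 0.4400
z(H) = 0.9945
z(FA) = -0.1510
d' = z(H) − z(FA) = 0.9945 − (-0.1510) = 1.1455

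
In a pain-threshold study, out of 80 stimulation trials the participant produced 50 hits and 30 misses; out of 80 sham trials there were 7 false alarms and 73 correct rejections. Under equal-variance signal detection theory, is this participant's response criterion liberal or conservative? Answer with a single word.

conservative

z(H) = 0.319, z(FA) = -1.356
c = −½·(z(H) + z(FA)) = 0.5185
c > 0 → conservative criterion (biased toward responding “no”).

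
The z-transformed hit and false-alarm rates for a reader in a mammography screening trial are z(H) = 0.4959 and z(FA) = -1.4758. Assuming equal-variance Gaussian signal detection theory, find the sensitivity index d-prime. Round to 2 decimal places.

d-prime = 1.97

d' = z(H) − z(FA) = 0.4959 − (-1.4758) = 1.9717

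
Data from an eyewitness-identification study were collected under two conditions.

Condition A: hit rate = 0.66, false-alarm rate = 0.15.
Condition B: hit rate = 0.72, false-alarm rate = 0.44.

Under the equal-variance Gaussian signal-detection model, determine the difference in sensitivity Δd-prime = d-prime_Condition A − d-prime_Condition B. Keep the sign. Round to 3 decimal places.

Condition A: z(0.66) = 0.4125, z(0.15) = -1.0364, d' = 1.4489
Condition B: z(0.72) = 0.5828, z(0.44) = -0.1510, d' = 0.7338
Δd' = d'_Condition A − d'_Condition B = 1.4489 − 0.7338 = 0.7151
Condition A has the higher sensitivity.

Δd-prime = 0.715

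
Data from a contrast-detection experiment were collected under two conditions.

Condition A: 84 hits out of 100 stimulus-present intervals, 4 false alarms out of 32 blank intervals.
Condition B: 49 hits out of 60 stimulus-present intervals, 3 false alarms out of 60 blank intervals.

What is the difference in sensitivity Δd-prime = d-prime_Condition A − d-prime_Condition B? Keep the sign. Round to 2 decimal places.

Condition A: z(0.8400) = 0.994, z(0.1250) = -1.150, d' = 2.144
Condition B: z(0.8167) = 0.903, z(0.0500) = -1.645, d' = 2.548
Δd' = d'_Condition A − d'_Condition B = 2.144 − 2.548 = -0.404
Condition B has the higher sensitivity.

Δd-prime = -0.40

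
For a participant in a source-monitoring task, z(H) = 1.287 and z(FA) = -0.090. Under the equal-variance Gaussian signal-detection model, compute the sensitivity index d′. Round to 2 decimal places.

d′ = 1.38

d' = z(H) − z(FA) = 1.287 − (-0.090) = 1.377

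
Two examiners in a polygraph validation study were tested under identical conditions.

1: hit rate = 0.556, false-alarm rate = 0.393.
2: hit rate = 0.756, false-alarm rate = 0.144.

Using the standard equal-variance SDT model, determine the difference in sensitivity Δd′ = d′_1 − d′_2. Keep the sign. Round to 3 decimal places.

1: z(0.556) = 0.1408, z(0.393) = -0.2715, d' = 0.4123
2: z(0.756) = 0.6935, z(0.144) = -1.0625, d' = 1.7560
Δd' = d'_1 − d'_2 = 0.4123 − 1.7560 = -1.3437
2 has the higher sensitivity.

Δd′ = -1.344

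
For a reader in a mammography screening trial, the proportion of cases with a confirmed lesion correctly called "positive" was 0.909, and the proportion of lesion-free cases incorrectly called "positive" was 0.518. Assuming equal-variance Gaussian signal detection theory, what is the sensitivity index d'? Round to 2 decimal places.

d' = 1.29

Φ⁻¹(H) = 1.335
Φ⁻¹(FA) = 0.045
d' = z(H) − z(FA) = 1.335 − 0.045 = 1.290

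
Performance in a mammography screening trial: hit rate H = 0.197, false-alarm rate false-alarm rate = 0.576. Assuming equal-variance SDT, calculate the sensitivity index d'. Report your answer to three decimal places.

Φ⁻¹(0.197) = -0.8524, Φ⁻¹(0.576) = 0.1917
d' = z(H) − z(FA) = -0.8524 − 0.1917 = -1.0441

d' = -1.044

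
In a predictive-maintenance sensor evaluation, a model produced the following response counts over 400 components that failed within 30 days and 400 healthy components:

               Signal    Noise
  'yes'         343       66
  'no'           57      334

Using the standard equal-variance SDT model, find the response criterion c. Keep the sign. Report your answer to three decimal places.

c = -0.048

H = 343/400 = 0.8575
FA = 66/400 = 0.1650
Φ⁻¹(H) = Φ⁻¹(0.8575) = 1.0692
Φ⁻¹(FA) = Φ⁻¹(0.1650) = -0.9741
c = −½·[z(H) + z(FA)] = −0.5 × (1.0692 + (-0.9741)) = -0.04755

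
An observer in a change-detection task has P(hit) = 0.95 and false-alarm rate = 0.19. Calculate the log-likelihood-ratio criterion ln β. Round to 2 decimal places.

z(H) = 1.645
z(FA) = -0.878
ln β = −½·[z(H)² − z(FA)²] = −0.5 × (2.706 − 0.771) = -0.9675

ln β = -0.97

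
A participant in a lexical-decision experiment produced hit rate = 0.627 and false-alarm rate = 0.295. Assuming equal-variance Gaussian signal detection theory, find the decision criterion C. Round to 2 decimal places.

C = 0.11

z(H) = z(0.627) = 0.3239
z(FA) = z(0.295) = -0.5388
c = −½·[z(H) + z(FA)] = −0.5 × (0.3239 + (-0.5388)) = 0.10745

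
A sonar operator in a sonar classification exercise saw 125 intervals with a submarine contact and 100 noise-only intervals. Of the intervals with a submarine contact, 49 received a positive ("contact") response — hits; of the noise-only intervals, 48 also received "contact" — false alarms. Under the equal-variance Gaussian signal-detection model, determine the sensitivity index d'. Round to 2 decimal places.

d' = -0.22

H = 49/125 = 0.3920
FA = 48/100 = 0.4800
z(0.3920) = -0.274, z(0.4800) = -0.050
d' = z(H) − z(FA) = -0.274 − (-0.050) = -0.224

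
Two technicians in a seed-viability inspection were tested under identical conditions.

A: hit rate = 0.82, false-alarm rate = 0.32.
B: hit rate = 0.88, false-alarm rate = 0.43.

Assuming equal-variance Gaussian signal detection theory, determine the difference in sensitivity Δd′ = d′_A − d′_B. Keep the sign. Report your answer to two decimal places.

Δd′ = 0.03

A: z(0.82) = 0.915, z(0.32) = -0.468, d' = 1.383
B: z(0.88) = 1.175, z(0.43) = -0.176, d' = 1.351
Δd' = d'_A − d'_B = 1.383 − 1.351 = 0.032
A has the higher sensitivity.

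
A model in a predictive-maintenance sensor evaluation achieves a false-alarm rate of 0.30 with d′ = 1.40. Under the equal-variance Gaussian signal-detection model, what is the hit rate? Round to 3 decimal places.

hit rate = 0.809

z(false-alarm rate) = z(0.30) = -0.5244
z(H) = z(FA) + d' = -0.5244 + 1.40 = 0.8756
hit rate = Φ(0.8756) = 0.8094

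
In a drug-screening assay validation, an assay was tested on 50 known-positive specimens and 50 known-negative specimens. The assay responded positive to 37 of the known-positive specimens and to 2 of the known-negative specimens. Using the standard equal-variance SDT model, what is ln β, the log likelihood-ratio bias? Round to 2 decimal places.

ln β = 1.33

H = 37/50 = 0.7400
FA = 2/50 = 0.0400
z(H) = z(0.7400) = 0.643
z(FA) = z(0.0400) = -1.751
ln β = −½·[z(H)² − z(FA)²] = −0.5 × (0.413 − 3.066) = 1.3265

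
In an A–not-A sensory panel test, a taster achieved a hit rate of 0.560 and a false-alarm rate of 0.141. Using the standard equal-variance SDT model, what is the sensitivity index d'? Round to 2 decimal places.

d' = 1.23

Φ⁻¹(H) = Φ⁻¹(0.560) = 0.1510
Φ⁻¹(FA) = Φ⁻¹(0.141) = -1.0758
d' = z(H) − z(FA) = 0.1510 − (-1.0758) = 1.2268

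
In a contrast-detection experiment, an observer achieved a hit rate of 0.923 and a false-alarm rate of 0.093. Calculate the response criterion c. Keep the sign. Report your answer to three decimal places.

c = -0.052

Φ⁻¹(H) = Φ⁻¹(0.923) = 1.4255
Φ⁻¹(FA) = Φ⁻¹(0.093) = -1.3225
c = −½·[z(H) + z(FA)] = −0.5 × (1.4255 + (-1.3225)) = -0.0515
c < 0: the observer has a liberal response bias.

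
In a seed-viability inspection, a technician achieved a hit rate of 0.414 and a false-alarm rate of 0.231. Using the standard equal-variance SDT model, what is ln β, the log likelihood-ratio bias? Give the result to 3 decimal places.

Φ⁻¹(H) = -0.2173
Φ⁻¹(FA) = -0.7356
ln β = −½·[z(H)² − z(FA)²] = −0.5 × (0.0472 − 0.5411) = 0.24695

ln β = 0.247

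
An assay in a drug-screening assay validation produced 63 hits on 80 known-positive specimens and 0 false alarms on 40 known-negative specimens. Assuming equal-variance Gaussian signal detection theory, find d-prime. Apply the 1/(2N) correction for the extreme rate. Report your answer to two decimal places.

d-prime = 3.04

The false-alarm rate is 0/40 = 0, so apply the 1/(2N) correction: FA → 1/(2·40) = 0.01250.
z(H) = z(0.78750) = 0.798
z(FA) = z(0.01250) = -2.241
d' = 0.798 − (-2.241) = 3.039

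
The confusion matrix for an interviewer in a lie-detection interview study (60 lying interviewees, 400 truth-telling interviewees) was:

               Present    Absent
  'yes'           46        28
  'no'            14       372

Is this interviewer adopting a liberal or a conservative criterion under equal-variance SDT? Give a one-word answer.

conservative

z(H) = 0.728, z(FA) = -1.476
c = −½·(z(H) + z(FA)) = 0.374
c > 0 → conservative criterion (biased toward responding “no”).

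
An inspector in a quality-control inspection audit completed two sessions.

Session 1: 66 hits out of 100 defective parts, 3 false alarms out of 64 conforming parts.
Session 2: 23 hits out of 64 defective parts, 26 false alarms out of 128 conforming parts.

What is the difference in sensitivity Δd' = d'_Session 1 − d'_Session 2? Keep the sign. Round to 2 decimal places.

Session 1: z(0.6600) = 0.412, z(0.0469) = -1.676, d' = 2.088
Session 2: z(0.3594) = -0.360, z(0.2031) = -0.831, d' = 0.471
Δd' = d'_Session 1 − d'_Session 2 = 2.088 − 0.471 = 1.617
Session 1 has the higher sensitivity.

Δd' = 1.62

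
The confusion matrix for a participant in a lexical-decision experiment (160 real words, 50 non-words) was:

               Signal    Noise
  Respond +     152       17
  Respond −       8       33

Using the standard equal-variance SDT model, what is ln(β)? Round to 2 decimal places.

ln β = -1.27

H = 152/160 = 0.9500
FA = 17/50 = 0.3400
Φ⁻¹(H) = Φ⁻¹(0.9500) = 1.645
Φ⁻¹(FA) = Φ⁻¹(0.3400) = -0.412
ln β = −½·[z(H)² − z(FA)²] = −0.5 × (2.706 − 0.170) = -1.268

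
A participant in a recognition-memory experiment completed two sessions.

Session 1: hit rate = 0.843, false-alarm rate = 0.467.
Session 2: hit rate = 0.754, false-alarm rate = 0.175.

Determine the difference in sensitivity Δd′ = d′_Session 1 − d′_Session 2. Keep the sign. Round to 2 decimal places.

Δd′ = -0.53

Session 1: z(0.843) = 1.007, z(0.467) = -0.083, d' = 1.090
Session 2: z(0.754) = 0.687, z(0.175) = -0.935, d' = 1.622
Δd' = d'_Session 1 − d'_Session 2 = 1.090 − 1.622 = -0.532
Session 2 has the higher sensitivity.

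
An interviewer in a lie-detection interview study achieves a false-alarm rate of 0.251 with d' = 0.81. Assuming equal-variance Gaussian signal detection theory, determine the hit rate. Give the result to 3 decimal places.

z(false-alarm rate) = z(0.251) = -0.6713
z(H) = z(FA) + d' = -0.6713 + 0.81 = 0.1387
hit rate = Φ(0.1387) = 0.5552

hit rate = 0.555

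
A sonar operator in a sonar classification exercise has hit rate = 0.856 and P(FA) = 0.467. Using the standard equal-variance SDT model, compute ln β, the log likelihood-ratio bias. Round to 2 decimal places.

z(H) = 1.063
z(FA) = -0.083
ln β = −½·[z(H)² − z(FA)²] = −0.5 × (1.130 − 0.007) = -0.5615

ln β = -0.56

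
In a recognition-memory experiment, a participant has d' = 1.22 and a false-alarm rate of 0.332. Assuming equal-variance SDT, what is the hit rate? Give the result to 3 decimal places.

hit rate = 0.784

z(false-alarm rate) = z(0.332) = -0.4344
z(H) = z(FA) + d' = -0.4344 + 1.22 = 0.7856
hit rate = Φ(0.7856) = 0.7839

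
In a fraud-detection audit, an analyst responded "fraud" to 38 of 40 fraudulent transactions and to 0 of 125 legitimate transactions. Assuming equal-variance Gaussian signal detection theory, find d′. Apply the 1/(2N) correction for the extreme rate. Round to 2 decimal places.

d′ = 4.30

The false-alarm rate is 0/125 = 0, so apply the 1/(2N) correction: FA → 1/(2·125) = 0.00400.
z(H) = z(0.95000) = 1.645
z(FA) = z(0.00400) = -2.652
d' = 1.645 − (-2.652) = 4.297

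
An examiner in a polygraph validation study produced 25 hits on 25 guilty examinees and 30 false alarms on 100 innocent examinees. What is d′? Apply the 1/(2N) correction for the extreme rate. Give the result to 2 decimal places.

The hit rate is 25/25 = 1, so apply the 1/(2N) correction: H → 1 − 1/(2·25) = 0.98000.
z(H) = z(0.98000) = 2.054
z(FA) = z(0.30000) = -0.524
d' = 2.054 − (-0.524) = 2.578

d′ = 2.58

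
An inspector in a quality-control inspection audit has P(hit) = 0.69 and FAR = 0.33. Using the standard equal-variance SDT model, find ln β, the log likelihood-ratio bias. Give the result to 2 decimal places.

ln β = -0.03

Φ⁻¹(0.69) = 0.496, Φ⁻¹(0.33) = -0.440
ln β = −½·[z(H)² − z(FA)²] = −0.5 × (0.246 − 0.194) = -0.026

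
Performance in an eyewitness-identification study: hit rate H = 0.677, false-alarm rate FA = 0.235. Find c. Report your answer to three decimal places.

c = 0.132

z(0.677) = 0.4593, z(0.235) = -0.7225
c = −½·[z(H) + z(FA)] = −0.5 × (0.4593 + (-0.7225)) = 0.1316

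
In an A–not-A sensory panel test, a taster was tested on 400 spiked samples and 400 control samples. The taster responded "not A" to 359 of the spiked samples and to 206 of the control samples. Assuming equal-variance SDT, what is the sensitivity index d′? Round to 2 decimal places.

H = 359/400 = 0.8975
FA = 206/400 = 0.5150
Φ⁻¹(H) = 1.267
Φ⁻¹(FA) = 0.038
d' = z(H) − z(FA) = 1.267 − 0.038 = 1.229

d′ = 1.23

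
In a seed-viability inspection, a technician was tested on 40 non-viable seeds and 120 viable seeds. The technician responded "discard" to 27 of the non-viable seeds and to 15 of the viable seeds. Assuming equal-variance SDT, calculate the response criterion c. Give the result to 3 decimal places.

H = 27/40 = 0.6750
FA = 15/120 = 0.1250
z(H) = z(0.6750) = 0.4538
z(FA) = z(0.1250) = -1.1503
c = −½·[z(H) + z(FA)] = −0.5 × (0.4538 + (-1.1503)) = 0.34825
c > 0: the technician has a conservative response bias.

c = 0.348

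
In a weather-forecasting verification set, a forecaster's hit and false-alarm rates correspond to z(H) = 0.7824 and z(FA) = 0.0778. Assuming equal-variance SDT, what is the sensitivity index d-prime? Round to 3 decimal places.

d-prime = 0.705

d' = z(H) − z(FA) = 0.7824 − 0.0778 = 0.7046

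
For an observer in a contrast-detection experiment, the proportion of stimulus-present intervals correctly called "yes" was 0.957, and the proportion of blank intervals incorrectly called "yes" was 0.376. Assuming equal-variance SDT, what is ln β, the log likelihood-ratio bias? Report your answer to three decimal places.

ln β = -1.424

Φ⁻¹(H) = 1.7169
Φ⁻¹(FA) = -0.3160
ln β = −½·[z(H)² − z(FA)²] = −0.5 × (2.9477 − 0.0999) = -1.4239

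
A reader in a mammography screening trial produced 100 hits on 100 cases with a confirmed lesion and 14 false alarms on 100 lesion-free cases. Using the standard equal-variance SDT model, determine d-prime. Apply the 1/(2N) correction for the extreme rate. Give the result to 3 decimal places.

The hit rate is 100/100 = 1, so apply the 1/(2N) correction: H → 1 − 1/(2·100) = 0.99500.
z(H) = z(0.99500) = 2.5758
z(FA) = z(0.14000) = -1.0803
d' = 2.5758 − (-1.0803) = 3.6561

d-prime = 3.656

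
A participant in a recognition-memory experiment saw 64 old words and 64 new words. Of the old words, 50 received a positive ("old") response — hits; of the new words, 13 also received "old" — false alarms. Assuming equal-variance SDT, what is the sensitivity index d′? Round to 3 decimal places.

d′ = 1.607

H = 50/64 = 0.7812
FA = 13/64 = 0.2031
z(H) = 0.7763
z(FA) = -0.8306
d' = z(H) − z(FA) = 0.7763 − (-0.8306) = 1.6069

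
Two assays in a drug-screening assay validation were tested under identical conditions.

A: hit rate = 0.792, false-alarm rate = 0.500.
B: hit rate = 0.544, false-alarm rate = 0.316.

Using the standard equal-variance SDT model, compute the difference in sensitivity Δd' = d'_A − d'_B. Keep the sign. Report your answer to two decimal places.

A: z(0.792) = 0.813, z(0.500) = 0.000, d' = 0.813
B: z(0.544) = 0.111, z(0.316) = -0.479, d' = 0.590
Δd' = d'_A − d'_B = 0.813 − 0.590 = 0.223
A has the higher sensitivity.

Δd' = 0.22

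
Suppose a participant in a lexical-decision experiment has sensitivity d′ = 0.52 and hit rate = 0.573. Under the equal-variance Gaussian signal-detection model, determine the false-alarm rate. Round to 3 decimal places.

z(hit rate) = z(0.573) = 0.1840
z(FA) = z(H) − d' = 0.1840 − 0.52 = -0.3360
false-alarm rate = Φ(-0.3360) = 0.3684

false-alarm rate = 0.368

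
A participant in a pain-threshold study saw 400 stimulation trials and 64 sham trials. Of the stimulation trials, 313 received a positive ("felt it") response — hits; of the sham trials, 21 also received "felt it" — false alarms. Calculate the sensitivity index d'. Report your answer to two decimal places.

H = 313/400 = 0.7825
FA = 21/64 = 0.3281
Φ⁻¹(H) = Φ⁻¹(0.7825) = 0.781
Φ⁻¹(FA) = Φ⁻¹(0.3281) = -0.445
d' = z(H) − z(FA) = 0.781 − (-0.445) = 1.226

d' = 1.23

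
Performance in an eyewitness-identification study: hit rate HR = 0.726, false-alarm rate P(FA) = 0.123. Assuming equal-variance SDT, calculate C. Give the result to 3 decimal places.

Φ⁻¹(0.726) = 0.6008, Φ⁻¹(0.123) = -1.1601
c = −½·[z(H) + z(FA)] = −0.5 × (0.6008 + (-1.1601)) = 0.27965
c > 0: the witness has a conservative response bias.

C = 0.280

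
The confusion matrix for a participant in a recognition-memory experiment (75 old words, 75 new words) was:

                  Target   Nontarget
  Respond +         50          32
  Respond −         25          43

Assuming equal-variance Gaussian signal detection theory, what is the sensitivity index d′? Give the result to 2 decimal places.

H = 50/75 = 0.6667
FA = 32/75 = 0.4267
z(H) = z(0.6667) = 0.431
z(FA) = z(0.4267) = -0.185
d' = z(H) − z(FA) = 0.431 − (-0.185) = 0.616

d′ = 0.62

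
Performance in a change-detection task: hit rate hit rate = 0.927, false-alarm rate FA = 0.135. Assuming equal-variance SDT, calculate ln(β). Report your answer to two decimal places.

ln β = -0.45

z(H) = 1.454
z(FA) = -1.103
ln β = −½·[z(H)² − z(FA)²] = −0.5 × (2.114 − 1.217) = -0.4485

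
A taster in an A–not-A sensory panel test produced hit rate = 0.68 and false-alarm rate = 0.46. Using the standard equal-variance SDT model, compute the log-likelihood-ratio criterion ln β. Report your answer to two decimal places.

ln β = -0.10

z(H) = z(0.68) = 0.468
z(FA) = z(0.46) = -0.100
ln β = −½·[z(H)² − z(FA)²] = −0.5 × (0.219 − 0.010) = -0.1045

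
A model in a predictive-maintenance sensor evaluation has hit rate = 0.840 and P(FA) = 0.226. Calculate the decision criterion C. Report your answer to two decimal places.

Φ⁻¹(H) = Φ⁻¹(0.840) = 0.994
Φ⁻¹(FA) = Φ⁻¹(0.226) = -0.752
c = −½·[z(H) + z(FA)] = −0.5 × (0.994 + (-0.752)) = -0.121
c < 0: the model has a liberal response bias.

C = -0.12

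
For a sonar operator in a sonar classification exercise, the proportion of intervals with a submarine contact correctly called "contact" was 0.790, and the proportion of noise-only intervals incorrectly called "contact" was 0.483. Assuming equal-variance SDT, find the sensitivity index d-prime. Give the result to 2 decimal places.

d-prime = 0.85

Φ⁻¹(H) = Φ⁻¹(0.790) = 0.8064
Φ⁻¹(FA) = Φ⁻¹(0.483) = -0.0426
d' = z(H) − z(FA) = 0.8064 − (-0.0426) = 0.8490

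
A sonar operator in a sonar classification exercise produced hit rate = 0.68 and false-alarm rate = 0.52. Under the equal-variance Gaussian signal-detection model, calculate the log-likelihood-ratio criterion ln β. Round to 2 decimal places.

Φ⁻¹(0.68) = 0.468, Φ⁻¹(0.52) = 0.050
ln β = −½·[z(H)² − z(FA)²] = −0.5 × (0.219 − 0.003) = -0.108

ln β = -0.11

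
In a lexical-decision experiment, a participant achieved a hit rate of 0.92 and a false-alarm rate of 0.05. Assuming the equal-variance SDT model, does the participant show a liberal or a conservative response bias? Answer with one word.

conservative

z(H) = 1.405, z(FA) = -1.645
c = −½·(z(H) + z(FA)) = 0.120
c > 0 → conservative criterion (biased toward responding “no”).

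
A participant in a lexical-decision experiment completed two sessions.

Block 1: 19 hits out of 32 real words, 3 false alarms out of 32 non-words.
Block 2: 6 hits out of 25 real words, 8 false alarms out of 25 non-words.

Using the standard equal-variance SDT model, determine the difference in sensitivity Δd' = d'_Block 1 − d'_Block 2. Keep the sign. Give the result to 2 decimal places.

Block 1: z(0.5938) = 0.237, z(0.0938) = -1.318, d' = 1.555
Block 2: z(0.2400) = -0.706, z(0.3200) = -0.468, d' = -0.238
Δd' = d'_Block 1 − d'_Block 2 = 1.555 − (-0.238) = 1.793
Block 1 has the higher sensitivity.

Δd' = 1.79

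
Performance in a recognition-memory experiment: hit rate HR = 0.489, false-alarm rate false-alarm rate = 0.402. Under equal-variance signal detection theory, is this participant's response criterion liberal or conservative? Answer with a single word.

z(H) = -0.028, z(FA) = -0.248
c = −½·(z(H) + z(FA)) = 0.138
c > 0 → conservative criterion (biased toward responding “no”).

conservative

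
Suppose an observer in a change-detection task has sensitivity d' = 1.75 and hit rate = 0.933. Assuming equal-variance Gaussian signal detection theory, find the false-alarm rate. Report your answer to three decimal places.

z(hit rate) = z(0.933) = 1.4985
z(FA) = z(H) − d' = 1.4985 − 1.75 = -0.2515
false-alarm rate = Φ(-0.2515) = 0.4007

false-alarm rate = 0.401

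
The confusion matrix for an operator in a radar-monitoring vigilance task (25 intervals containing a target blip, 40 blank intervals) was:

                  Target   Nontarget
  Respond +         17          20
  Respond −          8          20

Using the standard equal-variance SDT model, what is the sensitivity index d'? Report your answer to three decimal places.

d' = 0.468

H = 17/25 = 0.6800
FA = 20/40 = 0.5000
Φ⁻¹(H) = Φ⁻¹(0.6800) = 0.4677
Φ⁻¹(FA) = Φ⁻¹(0.5000) = 0.0000
d' = z(H) − z(FA) = 0.4677 − 0.0000 = 0.4677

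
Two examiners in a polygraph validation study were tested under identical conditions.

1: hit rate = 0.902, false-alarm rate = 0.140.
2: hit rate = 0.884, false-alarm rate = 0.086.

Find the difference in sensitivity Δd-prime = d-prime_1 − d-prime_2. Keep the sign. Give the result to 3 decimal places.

Δd-prime = -0.188

1: z(0.902) = 1.2930, z(0.140) = -1.0803, d' = 2.3733
2: z(0.884) = 1.1952, z(0.086) = -1.3658, d' = 2.5610
Δd' = d'_1 − d'_2 = 2.3733 − 2.5610 = -0.1877
2 has the higher sensitivity.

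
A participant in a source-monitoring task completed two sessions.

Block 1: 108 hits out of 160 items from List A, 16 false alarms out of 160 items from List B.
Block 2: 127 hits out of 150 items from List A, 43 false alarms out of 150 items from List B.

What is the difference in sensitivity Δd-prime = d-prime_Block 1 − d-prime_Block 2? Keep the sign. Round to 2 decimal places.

Δd-prime = 0.15

Block 1: z(0.6750) = 0.454, z(0.1000) = -1.282, d' = 1.736
Block 2: z(0.8467) = 1.022, z(0.2867) = -0.563, d' = 1.585
Δd' = d'_Block 1 − d'_Block 2 = 1.736 − 1.585 = 0.151
Block 1 has the higher sensitivity.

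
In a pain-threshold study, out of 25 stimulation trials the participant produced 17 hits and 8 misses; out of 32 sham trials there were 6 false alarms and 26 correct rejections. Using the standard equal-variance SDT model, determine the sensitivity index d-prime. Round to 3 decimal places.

d-prime = 1.355

H = 17/25 = 0.6800
FA = 6/32 = 0.1875
z(H) = z(0.6800) = 0.4677
z(FA) = z(0.1875) = -0.8871
d' = z(H) − z(FA) = 0.4677 − (-0.8871) = 1.3548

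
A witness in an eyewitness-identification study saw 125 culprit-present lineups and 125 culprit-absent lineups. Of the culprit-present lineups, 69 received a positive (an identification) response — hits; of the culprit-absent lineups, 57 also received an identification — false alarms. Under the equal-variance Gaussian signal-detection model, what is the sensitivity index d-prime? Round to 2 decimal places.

H = 69/125 = 0.5520
FA = 57/125 = 0.4560
z(0.5520) = 0.131, z(0.4560) = -0.111
d' = z(H) − z(FA) = 0.131 − (-0.111) = 0.242

d-prime = 0.24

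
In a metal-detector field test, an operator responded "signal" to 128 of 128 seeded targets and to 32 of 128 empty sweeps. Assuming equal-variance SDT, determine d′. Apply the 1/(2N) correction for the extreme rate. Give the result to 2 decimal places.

d′ = 3.33

The hit rate is 128/128 = 1, so apply the 1/(2N) correction: H → 1 − 1/(2·128) = 0.99609.
z(H) = z(0.99609) = 2.660
z(FA) = z(0.25000) = -0.674
d' = 2.660 − (-0.674) = 3.334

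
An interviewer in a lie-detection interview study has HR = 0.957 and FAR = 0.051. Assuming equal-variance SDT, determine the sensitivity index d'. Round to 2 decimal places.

d' = 3.35

z(H) = z(0.957) = 1.717
z(FA) = z(0.051) = -1.635
d' = z(H) − z(FA) = 1.717 − (-1.635) = 3.352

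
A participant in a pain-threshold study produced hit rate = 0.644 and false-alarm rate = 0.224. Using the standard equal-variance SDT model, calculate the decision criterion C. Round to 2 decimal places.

z(H) = 0.3692
z(FA) = -0.7588
c = −½·[z(H) + z(FA)] = −0.5 × (0.3692 + (-0.7588)) = 0.1948

C = 0.19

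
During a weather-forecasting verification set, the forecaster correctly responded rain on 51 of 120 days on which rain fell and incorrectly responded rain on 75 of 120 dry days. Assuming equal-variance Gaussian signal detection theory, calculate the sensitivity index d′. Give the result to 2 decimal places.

d′ = -0.51

H = 51/120 = 0.4250
FA = 75/120 = 0.6250
z(H) = -0.1891
z(FA) = 0.3186
d' = z(H) − z(FA) = -0.1891 − 0.3186 = -0.5077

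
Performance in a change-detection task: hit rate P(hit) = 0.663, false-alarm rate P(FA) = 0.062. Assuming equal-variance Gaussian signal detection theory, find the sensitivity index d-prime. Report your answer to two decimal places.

z(0.663) = 0.421, z(0.062) = -1.538
d' = z(H) − z(FA) = 0.421 − (-1.538) = 1.959

d-prime = 1.96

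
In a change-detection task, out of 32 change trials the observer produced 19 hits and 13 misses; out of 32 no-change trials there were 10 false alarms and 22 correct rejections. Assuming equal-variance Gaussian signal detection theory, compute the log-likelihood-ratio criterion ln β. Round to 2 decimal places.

ln β = 0.09

H = 19/32 = 0.5938
FA = 10/32 = 0.3125
z(H) = 0.237
z(FA) = -0.489
ln β = −½·[z(H)² − z(FA)²] = −0.5 × (0.056 − 0.239) = 0.0915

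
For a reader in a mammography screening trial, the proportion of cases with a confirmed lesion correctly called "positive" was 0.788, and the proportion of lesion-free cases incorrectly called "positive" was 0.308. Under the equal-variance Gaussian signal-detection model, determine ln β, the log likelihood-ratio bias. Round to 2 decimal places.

ln β = -0.19

Φ⁻¹(H) = Φ⁻¹(0.788) = 0.800
Φ⁻¹(FA) = Φ⁻¹(0.308) = -0.502
ln β = −½·[z(H)² − z(FA)²] = −0.5 × (0.640 − 0.252) = -0.194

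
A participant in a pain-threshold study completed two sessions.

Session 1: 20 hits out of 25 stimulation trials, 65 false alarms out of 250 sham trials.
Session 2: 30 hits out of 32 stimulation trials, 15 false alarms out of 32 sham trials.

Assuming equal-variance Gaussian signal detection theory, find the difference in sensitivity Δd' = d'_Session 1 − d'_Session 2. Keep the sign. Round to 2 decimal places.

Δd' = -0.13

Session 1: z(0.8000) = 0.842, z(0.2600) = -0.643, d' = 1.485
Session 2: z(0.9375) = 1.534, z(0.4688) = -0.078, d' = 1.612
Δd' = d'_Session 1 − d'_Session 2 = 1.485 − 1.612 = -0.127
Session 2 has the higher sensitivity.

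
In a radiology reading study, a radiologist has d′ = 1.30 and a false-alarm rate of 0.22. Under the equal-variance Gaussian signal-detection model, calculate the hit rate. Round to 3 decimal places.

z(false-alarm rate) = z(0.22) = -0.7722
z(H) = z(FA) + d' = -0.7722 + 1.30 = 0.5278
hit rate = Φ(0.5278) = 0.7012

hit rate = 0.701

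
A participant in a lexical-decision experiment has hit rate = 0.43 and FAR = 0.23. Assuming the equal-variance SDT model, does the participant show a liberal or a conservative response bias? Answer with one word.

conservative

z(H) = -0.176, z(FA) = -0.739
c = −½·(z(H) + z(FA)) = 0.4575
c > 0 → conservative criterion (biased toward responding “no”).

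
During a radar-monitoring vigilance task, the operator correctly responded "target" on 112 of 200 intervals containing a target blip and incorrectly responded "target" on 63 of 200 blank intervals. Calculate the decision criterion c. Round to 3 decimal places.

c = 0.165

H = 112/200 = 0.5600
FA = 63/200 = 0.3150
z(H) = 0.1510
z(FA) = -0.4817
c = −½·[z(H) + z(FA)] = −0.5 × (0.1510 + (-0.4817)) = 0.16535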